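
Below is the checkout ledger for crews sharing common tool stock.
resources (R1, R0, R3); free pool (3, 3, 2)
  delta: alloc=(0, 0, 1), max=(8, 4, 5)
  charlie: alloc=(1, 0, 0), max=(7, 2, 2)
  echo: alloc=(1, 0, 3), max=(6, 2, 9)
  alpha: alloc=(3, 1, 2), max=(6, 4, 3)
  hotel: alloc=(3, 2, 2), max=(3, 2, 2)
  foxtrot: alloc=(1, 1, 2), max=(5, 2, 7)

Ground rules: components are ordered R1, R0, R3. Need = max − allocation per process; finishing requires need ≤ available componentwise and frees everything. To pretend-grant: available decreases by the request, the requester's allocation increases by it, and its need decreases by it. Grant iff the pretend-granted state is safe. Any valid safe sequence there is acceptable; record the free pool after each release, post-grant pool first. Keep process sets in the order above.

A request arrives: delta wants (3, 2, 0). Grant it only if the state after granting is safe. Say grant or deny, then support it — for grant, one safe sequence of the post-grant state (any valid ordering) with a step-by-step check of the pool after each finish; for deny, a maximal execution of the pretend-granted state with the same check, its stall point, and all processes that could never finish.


GRANT — the state after the grant stays safe, e.g. via hotel, alpha, charlie, foxtrot, delta, echo.
Key observation: the grant leaves (0, 1, 2) free — enough for hotel, whose release restarts the cascade.
Step-by-step check of the post-grant state:
  pool = (0, 1, 2)
  run hotel (needs (0, 0, 0), free (0, 1, 2)); after release of (3, 2, 2) the pool is (3, 3, 4)
  run alpha (needs (3, 3, 1), free (3, 3, 4)); after release of (3, 1, 2) the pool is (6, 4, 6)
  run charlie (needs (6, 2, 2), free (6, 4, 6)); after release of (1, 0, 0) the pool is (7, 4, 6)
  run foxtrot (needs (4, 1, 5), free (7, 4, 6)); after release of (1, 1, 2) the pool is (8, 5, 8)
  run delta (needs (5, 2, 4), free (8, 5, 8)); after release of (3, 2, 1) the pool is (11, 7, 9)
  run echo (needs (5, 2, 6), free (11, 7, 9)); after release of (1, 0, 3) the pool is (12, 7, 12)


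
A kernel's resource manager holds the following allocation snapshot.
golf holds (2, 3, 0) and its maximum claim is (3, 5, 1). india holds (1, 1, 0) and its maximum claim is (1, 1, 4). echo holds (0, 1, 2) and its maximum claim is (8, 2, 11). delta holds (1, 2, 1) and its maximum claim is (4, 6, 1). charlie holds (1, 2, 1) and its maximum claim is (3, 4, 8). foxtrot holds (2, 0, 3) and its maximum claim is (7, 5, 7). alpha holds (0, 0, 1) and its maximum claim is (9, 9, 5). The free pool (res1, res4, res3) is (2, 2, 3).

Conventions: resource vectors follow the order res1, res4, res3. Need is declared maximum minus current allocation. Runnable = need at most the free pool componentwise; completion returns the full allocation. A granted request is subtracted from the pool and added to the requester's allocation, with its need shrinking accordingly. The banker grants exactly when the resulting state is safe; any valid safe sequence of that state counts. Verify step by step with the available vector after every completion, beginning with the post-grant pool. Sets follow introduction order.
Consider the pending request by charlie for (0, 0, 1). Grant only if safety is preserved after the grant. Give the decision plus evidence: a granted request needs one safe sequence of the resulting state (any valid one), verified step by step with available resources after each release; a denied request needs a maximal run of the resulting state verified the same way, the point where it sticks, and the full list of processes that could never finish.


DENY: after the grant no complete ordering would exist.
Key observation: the pool after golf, delta is (5, 7, 3); every surviving request exceeds it in res3, so progress ends there.
On the post-grant state, golf, delta is a maximal run — nothing extends it. Check, step by step:
  pool = (2, 2, 2)
  golf needs (1, 2, 1) <= (2, 2, 2) -> finishes; pool += (2, 3, 0) = (4, 5, 2)
  delta needs (3, 4, 0) <= (4, 5, 2) -> finishes; pool += (1, 2, 1) = (5, 7, 3)
  india still needs (0, 0, 4) but only (5, 7, 3) is free — short on res3
  echo still needs (8, 1, 9) but only (5, 7, 3) is free — short on res1 and res3
  charlie still needs (2, 2, 6) but only (5, 7, 3) is free — short on res3
  foxtrot still needs (5, 5, 4) but only (5, 7, 3) is free — short on res3
  alpha still needs (9, 9, 4) but only (5, 7, 3) is free — short on res1, res4 and res3
Post-grant, the permanently blocked set is india, echo, charlie, foxtrot and alpha.


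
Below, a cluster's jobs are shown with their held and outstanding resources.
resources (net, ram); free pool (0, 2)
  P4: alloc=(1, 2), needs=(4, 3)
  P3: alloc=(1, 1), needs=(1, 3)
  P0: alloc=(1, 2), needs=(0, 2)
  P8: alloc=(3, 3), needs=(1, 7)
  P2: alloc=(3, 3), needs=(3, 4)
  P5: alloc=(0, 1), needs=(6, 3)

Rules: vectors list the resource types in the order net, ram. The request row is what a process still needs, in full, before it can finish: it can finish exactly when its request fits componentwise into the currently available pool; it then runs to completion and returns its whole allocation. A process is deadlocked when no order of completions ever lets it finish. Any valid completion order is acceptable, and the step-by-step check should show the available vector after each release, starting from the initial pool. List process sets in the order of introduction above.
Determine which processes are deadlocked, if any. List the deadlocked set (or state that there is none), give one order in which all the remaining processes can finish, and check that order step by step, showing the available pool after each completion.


Deadlocked: P4, P8, P2 and P5.
Key observation: after P0, P3 the pool peaks at (2, 5), and each blocked process is short somewhere: P4 on net; P8 on ram; P2 on net; P5 on net.
The rest can finish in the order P0, P3. Check, step by step:
  pool = (0, 2)
  P0 needs (0, 2) <= (0, 2) -> finishes; pool += (1, 2) = (1, 4)
  P3 needs (1, 3) <= (1, 4) -> finishes; pool += (1, 1) = (2, 5)
The blocked processes can never fit:
  blocked: P4 wants (4, 3), pool (2, 5) — not enough net
  blocked: P8 wants (1, 7), pool (2, 5) — not enough ram
  blocked: P2 wants (3, 4), pool (2, 5) — not enough net
  blocked: P5 wants (6, 3), pool (2, 5) — not enough net


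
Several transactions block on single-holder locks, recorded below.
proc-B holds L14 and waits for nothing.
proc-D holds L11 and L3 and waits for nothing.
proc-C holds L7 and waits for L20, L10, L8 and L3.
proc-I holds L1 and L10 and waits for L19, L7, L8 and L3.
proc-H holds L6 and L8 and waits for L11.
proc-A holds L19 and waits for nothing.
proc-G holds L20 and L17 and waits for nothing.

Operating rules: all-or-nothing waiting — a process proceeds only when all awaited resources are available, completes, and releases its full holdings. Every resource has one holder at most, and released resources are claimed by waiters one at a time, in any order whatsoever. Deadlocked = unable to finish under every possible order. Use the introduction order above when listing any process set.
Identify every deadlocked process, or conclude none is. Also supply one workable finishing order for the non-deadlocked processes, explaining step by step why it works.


The deadlocked set is proc-C and proc-I.
Key observation: proc-C -> proc-I -> proc-C is a circular wait — nothing in it can go first; no other process is dragged down with it.
A valid finishing order for the others: proc-G, proc-A, proc-D, proc-B, proc-H.
Step-by-step check:
  proc-G: no waits; runs immediately, freeing L20 and L17
  proc-A: no waits; runs immediately, freeing L19
  proc-D: no waits; runs immediately, freeing L11 and L3
  proc-B: no waits; runs immediately, freeing L14
  run proc-H (all its waits — L11 — are resolved); releases L6 and L8


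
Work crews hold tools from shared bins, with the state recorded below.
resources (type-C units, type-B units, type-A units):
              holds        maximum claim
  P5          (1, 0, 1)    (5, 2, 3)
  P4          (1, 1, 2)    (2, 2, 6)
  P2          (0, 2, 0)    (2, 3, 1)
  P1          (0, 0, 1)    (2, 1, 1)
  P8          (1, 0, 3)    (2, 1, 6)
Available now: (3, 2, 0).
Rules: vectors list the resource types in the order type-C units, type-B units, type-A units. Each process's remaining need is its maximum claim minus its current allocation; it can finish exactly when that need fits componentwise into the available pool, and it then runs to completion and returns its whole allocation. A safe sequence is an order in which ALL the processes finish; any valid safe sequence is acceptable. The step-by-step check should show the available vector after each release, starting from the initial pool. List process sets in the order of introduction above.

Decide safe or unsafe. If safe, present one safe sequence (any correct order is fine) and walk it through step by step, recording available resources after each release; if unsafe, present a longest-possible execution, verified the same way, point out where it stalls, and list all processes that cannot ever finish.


UNSAFE — no complete ordering exists.
Key observation: the pool after P1, P2 is (3, 4, 1); every surviving request exceeds it in type-A units, so progress ends there.
Going as far as possible: P1, P2; after that, nothing fits. Verifying each step:
  pool = (3, 2, 0)
  P1: need (2, 1, 0) fits (3, 2, 0); releases (0, 0, 1), pool now (3, 2, 1)
  P2: need (2, 1, 1) fits (3, 2, 1); releases (0, 2, 0), pool now (3, 4, 1)
  P5 still needs (4, 2, 2) but only (3, 4, 1) is free — short on type-C units and type-A units
  P4 still needs (1, 1, 4) but only (3, 4, 1) is free — short on type-A units
  P8 still needs (1, 1, 3) but only (3, 4, 1) is free — short on type-A units
Never able to finish: P5, P4 and P8.


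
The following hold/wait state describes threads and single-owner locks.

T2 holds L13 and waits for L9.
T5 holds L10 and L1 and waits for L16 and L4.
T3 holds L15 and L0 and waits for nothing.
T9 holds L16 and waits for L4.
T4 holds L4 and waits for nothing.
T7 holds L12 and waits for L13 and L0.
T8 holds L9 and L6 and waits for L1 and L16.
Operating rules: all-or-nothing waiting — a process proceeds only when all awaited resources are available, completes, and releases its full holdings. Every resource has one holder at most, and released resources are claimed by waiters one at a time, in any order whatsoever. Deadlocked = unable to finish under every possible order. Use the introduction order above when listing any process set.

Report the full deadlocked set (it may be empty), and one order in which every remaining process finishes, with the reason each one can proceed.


No process is deadlocked.
Key observation: the wait relation is loop-free; peeling off processes with no waits unwinds the whole state.
One completion order for the rest: T4, T9, T5, T3, T8, T2, T7.
Walking it through:
  T4: no waits; runs immediately, freeing L4
  run T9 (all its waits — L4 — are resolved); releases L16
  run T5 (all its waits — L16 and L4 — are resolved); releases L10 and L1
  T3: no waits; runs immediately, freeing L15 and L0
  run T8 (all its waits — L1 and L16 — are resolved); releases L9 and L6
  run T2 (all its waits — L9 — are resolved); releases L13
  run T7 (all its waits — L13 and L0 — are resolved); releases L12


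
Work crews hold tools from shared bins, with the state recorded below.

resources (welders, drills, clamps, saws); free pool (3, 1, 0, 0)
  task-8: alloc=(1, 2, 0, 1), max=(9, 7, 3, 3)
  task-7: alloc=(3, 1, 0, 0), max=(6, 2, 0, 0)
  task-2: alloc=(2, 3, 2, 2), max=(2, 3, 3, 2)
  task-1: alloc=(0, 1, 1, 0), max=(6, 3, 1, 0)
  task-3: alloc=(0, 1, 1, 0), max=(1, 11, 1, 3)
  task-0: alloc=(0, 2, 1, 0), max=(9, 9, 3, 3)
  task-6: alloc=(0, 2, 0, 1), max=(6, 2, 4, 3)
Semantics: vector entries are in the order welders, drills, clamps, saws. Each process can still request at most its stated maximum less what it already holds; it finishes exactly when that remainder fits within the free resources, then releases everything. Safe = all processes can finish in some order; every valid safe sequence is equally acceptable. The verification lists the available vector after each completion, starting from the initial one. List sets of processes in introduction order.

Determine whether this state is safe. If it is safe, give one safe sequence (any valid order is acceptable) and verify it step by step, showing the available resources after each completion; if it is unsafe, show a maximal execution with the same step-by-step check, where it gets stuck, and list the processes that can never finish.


SAFE. One safe sequence: task-7, task-1, task-2, task-8, task-0, task-3, task-6.
Key observation: task-7 is the earliest step where a requested resource binds exactly: need (3, 1, 0, 0), pool (3, 1, 0, 0) at its turn.
Walking it through:
  pool = (3, 1, 0, 0)
  run task-7 (needs (3, 1, 0, 0), free (3, 1, 0, 0)); after release of (3, 1, 0, 0) the pool is (6, 2, 0, 0)
  run task-1 (needs (6, 2, 0, 0), free (6, 2, 0, 0)); after release of (0, 1, 1, 0) the pool is (6, 3, 1, 0)
  run task-2 (needs (0, 0, 1, 0), free (6, 3, 1, 0)); after release of (2, 3, 2, 2) the pool is (8, 6, 3, 2)
  run task-8 (needs (8, 5, 3, 2), free (8, 6, 3, 2)); after release of (1, 2, 0, 1) the pool is (9, 8, 3, 3)
  run task-0 (needs (9, 7, 2, 3), free (9, 8, 3, 3)); after release of (0, 2, 1, 0) the pool is (9, 10, 4, 3)
  run task-3 (needs (1, 10, 0, 3), free (9, 10, 4, 3)); after release of (0, 1, 1, 0) the pool is (9, 11, 5, 3)
  run task-6 (needs (6, 0, 4, 2), free (9, 11, 5, 3)); after release of (0, 2, 0, 1) the pool is (9, 13, 5, 4)


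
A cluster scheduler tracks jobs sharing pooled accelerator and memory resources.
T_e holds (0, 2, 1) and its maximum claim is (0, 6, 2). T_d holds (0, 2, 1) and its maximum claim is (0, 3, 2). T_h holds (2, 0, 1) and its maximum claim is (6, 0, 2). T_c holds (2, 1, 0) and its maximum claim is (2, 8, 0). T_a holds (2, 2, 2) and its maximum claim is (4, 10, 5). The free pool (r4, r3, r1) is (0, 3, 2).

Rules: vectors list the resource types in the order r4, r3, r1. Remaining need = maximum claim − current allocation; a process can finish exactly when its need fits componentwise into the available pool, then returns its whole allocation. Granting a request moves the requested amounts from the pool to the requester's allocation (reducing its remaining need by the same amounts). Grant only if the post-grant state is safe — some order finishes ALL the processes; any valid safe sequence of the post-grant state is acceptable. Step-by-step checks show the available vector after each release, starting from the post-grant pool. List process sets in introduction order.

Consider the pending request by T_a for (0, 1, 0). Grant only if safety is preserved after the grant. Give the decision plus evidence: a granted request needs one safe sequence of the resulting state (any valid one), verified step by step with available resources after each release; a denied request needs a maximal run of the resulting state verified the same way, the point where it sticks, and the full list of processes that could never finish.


DENY: after the grant no complete ordering would exist.
Key observation: after T_d, T_e the pool peaks at (0, 6, 4), and each blocked process is short somewhere: T_h on r4; T_c on r3; T_a on r4, r3.
Pretend the grant happened; the run T_d, T_e goes as far as possible. Walking it through:
  pool = (0, 2, 2)
  T_d needs (0, 1, 1) <= (0, 2, 2) -> finishes; pool += (0, 2, 1) = (0, 4, 3)
  T_e needs (0, 4, 1) <= (0, 4, 3) -> finishes; pool += (0, 2, 1) = (0, 6, 4)
  T_h still needs (4, 0, 1) but only (0, 6, 4) is free — short on r4
  T_c still needs (0, 7, 0) but only (0, 6, 4) is free — short on r3
  T_a still needs (2, 7, 3) but only (0, 6, 4) is free — short on r4 and r3
Had the request been granted, T_h, T_c and T_a could never finish.


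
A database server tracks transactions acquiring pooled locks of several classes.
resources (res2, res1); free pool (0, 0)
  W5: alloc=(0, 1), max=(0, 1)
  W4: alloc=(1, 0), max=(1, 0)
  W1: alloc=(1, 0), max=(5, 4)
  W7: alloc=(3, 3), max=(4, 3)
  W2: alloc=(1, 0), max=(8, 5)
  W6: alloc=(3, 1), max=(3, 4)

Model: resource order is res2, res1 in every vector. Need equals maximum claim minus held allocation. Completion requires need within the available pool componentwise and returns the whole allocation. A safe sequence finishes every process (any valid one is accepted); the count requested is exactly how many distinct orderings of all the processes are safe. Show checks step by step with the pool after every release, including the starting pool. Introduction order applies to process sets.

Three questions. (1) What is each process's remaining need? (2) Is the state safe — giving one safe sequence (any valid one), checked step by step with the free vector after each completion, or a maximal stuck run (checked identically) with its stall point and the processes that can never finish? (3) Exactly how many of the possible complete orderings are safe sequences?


(1) Remaining need (order res2, res1):
  W5: (0, 0)
  W4: (0, 0)
  W1: (4, 4)
  W7: (1, 0)
  W2: (7, 5)
  W6: (0, 3)
(2) SAFE. One safe sequence: W4, W7, W6, W1, W5, W2.
Key observation: at W7 the run first touches a limit — (1, 0) against (1, 0), exact on a resource it actually requests.
Check, step by step:
  pool = (0, 0)
  run W4 (needs (0, 0), free (0, 0)); after release of (1, 0) the pool is (1, 0)
  run W7 (needs (1, 0), free (1, 0)); after release of (3, 3) the pool is (4, 3)
  run W6 (needs (0, 3), free (4, 3)); after release of (3, 1) the pool is (7, 4)
  run W1 (needs (4, 4), free (7, 4)); after release of (1, 0) the pool is (8, 4)
  run W5 (needs (0, 0), free (8, 4)); after release of (0, 1) the pool is (8, 5)
  run W2 (needs (7, 5), free (8, 5)); after release of (1, 0) the pool is (9, 5)
(3) The exact count: 12 of the possible complete orderings are safe sequences.


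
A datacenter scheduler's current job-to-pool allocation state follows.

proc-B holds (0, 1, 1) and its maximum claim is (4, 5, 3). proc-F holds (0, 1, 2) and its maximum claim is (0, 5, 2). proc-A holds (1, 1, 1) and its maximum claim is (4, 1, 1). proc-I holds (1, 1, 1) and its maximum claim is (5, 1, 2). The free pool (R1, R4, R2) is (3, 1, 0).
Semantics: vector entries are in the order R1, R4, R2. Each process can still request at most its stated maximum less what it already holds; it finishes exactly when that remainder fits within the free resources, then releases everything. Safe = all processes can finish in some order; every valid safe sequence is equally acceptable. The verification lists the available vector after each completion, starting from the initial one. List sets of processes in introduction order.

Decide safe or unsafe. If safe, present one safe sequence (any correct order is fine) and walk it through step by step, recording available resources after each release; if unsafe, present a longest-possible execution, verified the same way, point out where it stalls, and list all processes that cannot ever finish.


UNSAFE.
Key observation: after proc-A, proc-I complete, (5, 3, 2) is the best the pool ever gets, yet each leftover process wants more R4.
A maximal execution: proc-A, proc-I — then nothing else fits. Check, step by step:
  pool = (3, 1, 0)
  proc-A: need (3, 0, 0) fits (3, 1, 0); releases (1, 1, 1), pool now (4, 2, 1)
  proc-I: need (4, 0, 1) fits (4, 2, 1); releases (1, 1, 1), pool now (5, 3, 2)
  proc-B cannot run: need (4, 4, 2) vs free (5, 3, 2) (insufficient R4)
  proc-F cannot run: need (0, 4, 0) vs free (5, 3, 2) (insufficient R4)
Processes that can never finish: proc-B and proc-F.


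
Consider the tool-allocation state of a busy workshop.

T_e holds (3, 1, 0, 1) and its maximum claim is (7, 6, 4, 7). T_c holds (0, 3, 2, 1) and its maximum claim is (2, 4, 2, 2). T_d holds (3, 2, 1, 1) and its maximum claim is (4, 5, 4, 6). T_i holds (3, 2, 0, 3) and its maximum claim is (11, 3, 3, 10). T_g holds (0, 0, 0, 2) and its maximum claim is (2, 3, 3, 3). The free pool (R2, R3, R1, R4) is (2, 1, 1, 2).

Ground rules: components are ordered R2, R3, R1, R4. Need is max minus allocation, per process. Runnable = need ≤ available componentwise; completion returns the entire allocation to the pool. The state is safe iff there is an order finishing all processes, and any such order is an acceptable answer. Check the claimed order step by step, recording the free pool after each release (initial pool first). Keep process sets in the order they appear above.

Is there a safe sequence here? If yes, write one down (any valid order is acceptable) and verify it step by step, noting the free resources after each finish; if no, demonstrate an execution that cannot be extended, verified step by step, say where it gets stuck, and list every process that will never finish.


SAFE — a valid safe sequence is T_c, T_g, T_d, T_e, T_i.
Key observation: at T_c the run first touches a limit — (2, 1, 0, 1) against (2, 1, 1, 2), exact on a resource it actually requests.
Walking it through:
  pool = (2, 1, 1, 2)
  T_c: need (2, 1, 0, 1) fits (2, 1, 1, 2); releases (0, 3, 2, 1), pool now (2, 4, 3, 3)
  T_g: need (2, 3, 3, 1) fits (2, 4, 3, 3); releases (0, 0, 0, 2), pool now (2, 4, 3, 5)
  T_d: need (1, 3, 3, 5) fits (2, 4, 3, 5); releases (3, 2, 1, 1), pool now (5, 6, 4, 6)
  T_e: need (4, 5, 4, 6) fits (5, 6, 4, 6); releases (3, 1, 0, 1), pool now (8, 7, 4, 7)
  T_i: need (8, 1, 3, 7) fits (8, 7, 4, 7); releases (3, 2, 0, 3), pool now (11, 9, 4, 10)


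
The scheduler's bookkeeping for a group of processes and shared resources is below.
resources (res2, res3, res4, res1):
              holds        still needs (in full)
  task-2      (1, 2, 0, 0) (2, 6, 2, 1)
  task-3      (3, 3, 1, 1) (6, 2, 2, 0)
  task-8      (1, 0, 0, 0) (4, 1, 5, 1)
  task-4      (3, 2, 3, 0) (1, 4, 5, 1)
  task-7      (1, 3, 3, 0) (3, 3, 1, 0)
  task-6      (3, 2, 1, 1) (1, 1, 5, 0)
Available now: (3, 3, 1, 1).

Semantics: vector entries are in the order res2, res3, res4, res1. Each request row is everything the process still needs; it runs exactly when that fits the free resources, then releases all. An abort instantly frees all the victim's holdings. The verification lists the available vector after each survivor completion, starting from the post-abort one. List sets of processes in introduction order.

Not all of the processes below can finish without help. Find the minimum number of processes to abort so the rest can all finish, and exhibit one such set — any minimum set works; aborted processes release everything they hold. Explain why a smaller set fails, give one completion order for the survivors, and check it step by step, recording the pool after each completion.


Abort task-8.
Key observation: the returned (1, 0, 0, 0) from task-8 is what brings task-3 — unrunnable before, under any order — into play at step 3.
Minimality: the empty abort set fails — the state is deadlocked as it stands.
The survivors complete as task-7, task-2, task-3, task-6, task-4. Verifying each step (starting from the post-abort pool):
  pool = (4, 3, 1, 1)
  run task-7 (needs (3, 3, 1, 0), free (4, 3, 1, 1)); after release of (1, 3, 3, 0) the pool is (5, 6, 4, 1)
  run task-2 (needs (2, 6, 2, 1), free (5, 6, 4, 1)); after release of (1, 2, 0, 0) the pool is (6, 8, 4, 1)
  run task-3 (needs (6, 2, 2, 0), free (6, 8, 4, 1)); after release of (3, 3, 1, 1) the pool is (9, 11, 5, 2)
  run task-6 (needs (1, 1, 5, 0), free (9, 11, 5, 2)); after release of (3, 2, 1, 1) the pool is (12, 13, 6, 3)
  run task-4 (needs (1, 4, 5, 1), free (12, 13, 6, 3)); after release of (3, 2, 3, 0) the pool is (15, 15, 9, 3)


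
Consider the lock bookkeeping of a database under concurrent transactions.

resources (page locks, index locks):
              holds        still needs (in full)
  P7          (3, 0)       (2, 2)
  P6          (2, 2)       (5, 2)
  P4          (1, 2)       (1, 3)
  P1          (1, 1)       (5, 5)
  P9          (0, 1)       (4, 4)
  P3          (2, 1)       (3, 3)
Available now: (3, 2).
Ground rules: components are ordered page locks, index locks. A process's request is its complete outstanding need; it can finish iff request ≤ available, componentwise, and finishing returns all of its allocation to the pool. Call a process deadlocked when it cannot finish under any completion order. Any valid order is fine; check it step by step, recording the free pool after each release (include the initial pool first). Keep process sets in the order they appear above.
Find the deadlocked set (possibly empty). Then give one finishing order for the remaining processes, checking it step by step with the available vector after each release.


No process is deadlocked.
Key observation: starting with P7, each completion frees enough for the next — no one is permanently blocked.
A valid finishing order for the others: P7, P6, P3, P9, P4, P1. Verifying each step:
  pool = (3, 2)
  P7: need (2, 2) fits (3, 2); releases (3, 0), pool now (6, 2)
  P6: need (5, 2) fits (6, 2); releases (2, 2), pool now (8, 4)
  P3: need (3, 3) fits (8, 4); releases (2, 1), pool now (10, 5)
  P9: need (4, 4) fits (10, 5); releases (0, 1), pool now (10, 6)
  P4: need (1, 3) fits (10, 6); releases (1, 2), pool now (11, 8)
  P1: need (5, 5) fits (11, 8); releases (1, 1), pool now (12, 9)


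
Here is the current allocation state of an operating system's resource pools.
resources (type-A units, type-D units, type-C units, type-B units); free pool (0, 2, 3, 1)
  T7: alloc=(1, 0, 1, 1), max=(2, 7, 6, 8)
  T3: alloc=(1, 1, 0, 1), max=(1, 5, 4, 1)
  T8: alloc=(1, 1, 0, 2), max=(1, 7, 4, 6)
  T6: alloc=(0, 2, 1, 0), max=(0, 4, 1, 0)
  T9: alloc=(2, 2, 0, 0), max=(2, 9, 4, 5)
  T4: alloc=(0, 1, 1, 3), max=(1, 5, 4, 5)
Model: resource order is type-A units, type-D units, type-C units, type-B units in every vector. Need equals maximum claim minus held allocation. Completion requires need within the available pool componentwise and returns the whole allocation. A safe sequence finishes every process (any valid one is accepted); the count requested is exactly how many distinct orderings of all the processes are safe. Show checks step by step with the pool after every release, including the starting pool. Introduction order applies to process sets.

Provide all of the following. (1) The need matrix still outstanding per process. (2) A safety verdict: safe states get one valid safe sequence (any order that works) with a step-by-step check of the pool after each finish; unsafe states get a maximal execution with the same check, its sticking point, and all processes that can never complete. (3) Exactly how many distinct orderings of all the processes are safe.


(1) Need matrix, components ordered type-A units, type-D units, type-C units, type-B units:
  T7: (1, 7, 5, 7)
  T3: (0, 4, 4, 0)
  T8: (0, 6, 4, 4)
  T6: (0, 2, 0, 0)
  T9: (0, 7, 4, 5)
  T4: (1, 4, 3, 2)
(2) The state is SAFE; one workable sequence: T6, T3, T4, T8, T9, T7.
Key observation: T6 marks the first exact bind of the order: its need (0, 2, 0, 0) fits the free (0, 2, 3, 1) with zero slack on a requested resource.
Step-by-step check:
  pool = (0, 2, 3, 1)
  T6 needs (0, 2, 0, 0) <= (0, 2, 3, 1) -> finishes; pool += (0, 2, 1, 0) = (0, 4, 4, 1)
  T3 needs (0, 4, 4, 0) <= (0, 4, 4, 1) -> finishes; pool += (1, 1, 0, 1) = (1, 5, 4, 2)
  T4 needs (1, 4, 3, 2) <= (1, 5, 4, 2) -> finishes; pool += (0, 1, 1, 3) = (1, 6, 5, 5)
  T8 needs (0, 6, 4, 4) <= (1, 6, 5, 5) -> finishes; pool += (1, 1, 0, 2) = (2, 7, 5, 7)
  T9 needs (0, 7, 4, 5) <= (2, 7, 5, 7) -> finishes; pool += (2, 2, 0, 0) = (4, 9, 5, 7)
  T7 needs (1, 7, 5, 7) <= (4, 9, 5, 7) -> finishes; pool += (1, 0, 1, 1) = (5, 9, 6, 8)
(3) Exactly 2 of the possible complete orderings are safe sequences.


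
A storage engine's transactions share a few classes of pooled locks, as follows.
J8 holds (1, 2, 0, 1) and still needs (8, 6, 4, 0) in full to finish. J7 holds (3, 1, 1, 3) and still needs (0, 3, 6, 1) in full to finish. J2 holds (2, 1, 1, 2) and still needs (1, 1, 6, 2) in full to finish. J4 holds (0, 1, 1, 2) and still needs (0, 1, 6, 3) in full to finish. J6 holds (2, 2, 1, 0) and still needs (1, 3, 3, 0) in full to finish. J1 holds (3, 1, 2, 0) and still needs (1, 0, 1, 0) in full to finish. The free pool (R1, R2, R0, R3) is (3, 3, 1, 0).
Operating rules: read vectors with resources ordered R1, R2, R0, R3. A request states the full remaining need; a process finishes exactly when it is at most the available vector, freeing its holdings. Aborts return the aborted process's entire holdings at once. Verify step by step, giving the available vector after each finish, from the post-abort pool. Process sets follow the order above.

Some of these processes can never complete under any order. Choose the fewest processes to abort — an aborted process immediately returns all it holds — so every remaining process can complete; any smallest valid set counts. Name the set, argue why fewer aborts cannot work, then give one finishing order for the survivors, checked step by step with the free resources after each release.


Minimum abort set: J7 and J2.
Key observation: J4 was stuck for good until J7 and J2 gave back (5, 2, 2, 5); in the order shown it finishes at step 4.
Minimality, checking each single-abort alternative: J8 alone leaves J7 blocked (short on R0); J7 alone leaves J2 blocked (short on R0); J2 alone leaves J7 blocked (short on R0); J4 alone leaves J7 blocked (short on R0); J6 alone leaves J7 blocked (short on R0); J1 alone leaves J7 blocked (short on R0).
Survivors finish in the order: J6, J1, J8, J4. Check, step by step (pool after the aborts first):
  pool = (8, 5, 3, 5)
  J6 needs (1, 3, 3, 0) <= (8, 5, 3, 5) -> finishes; pool += (2, 2, 1, 0) = (10, 7, 4, 5)
  J1 needs (1, 0, 1, 0) <= (10, 7, 4, 5) -> finishes; pool += (3, 1, 2, 0) = (13, 8, 6, 5)
  J8 needs (8, 6, 4, 0) <= (13, 8, 6, 5) -> finishes; pool += (1, 2, 0, 1) = (14, 10, 6, 6)
  J4 needs (0, 1, 6, 3) <= (14, 10, 6, 6) -> finishes; pool += (0, 1, 1, 2) = (14, 11, 7, 8)


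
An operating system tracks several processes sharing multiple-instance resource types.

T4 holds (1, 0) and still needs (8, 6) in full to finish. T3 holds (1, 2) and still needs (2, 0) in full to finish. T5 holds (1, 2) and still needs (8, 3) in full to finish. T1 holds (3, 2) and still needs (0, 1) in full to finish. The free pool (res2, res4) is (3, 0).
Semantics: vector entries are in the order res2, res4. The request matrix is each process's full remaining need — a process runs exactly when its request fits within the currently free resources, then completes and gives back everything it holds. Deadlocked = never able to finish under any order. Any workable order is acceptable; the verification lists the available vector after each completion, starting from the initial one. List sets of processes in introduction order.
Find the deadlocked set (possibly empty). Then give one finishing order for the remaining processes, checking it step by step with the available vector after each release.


Deadlocked: T4 and T5.
Key observation: T3, T1 can finish, but then (7, 4) is all there is, and the blocked group's res2 demands exceed it.
One completion order for the rest: T3, T1. Check, step by step:
  pool = (3, 0)
  run T3 (needs (2, 0), free (3, 0)); after release of (1, 2) the pool is (4, 2)
  run T1 (needs (0, 1), free (4, 2)); after release of (3, 2) the pool is (7, 4)
The blocked processes can never fit:
  T4 still needs (8, 6) but only (7, 4) is free — short on res2 and res4
  T5 still needs (8, 3) but only (7, 4) is free — short on res2


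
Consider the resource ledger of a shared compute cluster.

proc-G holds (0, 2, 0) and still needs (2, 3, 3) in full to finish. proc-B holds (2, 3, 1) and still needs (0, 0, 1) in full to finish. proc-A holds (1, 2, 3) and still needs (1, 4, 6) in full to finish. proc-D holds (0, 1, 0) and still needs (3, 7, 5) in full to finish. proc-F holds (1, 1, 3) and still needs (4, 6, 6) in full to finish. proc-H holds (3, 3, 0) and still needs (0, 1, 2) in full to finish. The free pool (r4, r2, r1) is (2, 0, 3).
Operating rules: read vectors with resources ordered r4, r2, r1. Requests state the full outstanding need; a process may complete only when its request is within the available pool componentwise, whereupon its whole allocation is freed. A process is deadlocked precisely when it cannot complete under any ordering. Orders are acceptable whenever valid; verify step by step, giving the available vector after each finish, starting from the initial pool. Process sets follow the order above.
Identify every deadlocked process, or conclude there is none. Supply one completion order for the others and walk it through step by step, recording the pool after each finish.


Deadlocked set: proc-A, proc-D and proc-F.
Key observation: after proc-B, proc-G, proc-H complete, (7, 8, 4) is the best the pool ever gets, yet each leftover process wants more r1.
One completion order for the rest: proc-B, proc-G, proc-H. Verifying each step:
  pool = (2, 0, 3)
  run proc-B (needs (0, 0, 1), free (2, 0, 3)); after release of (2, 3, 1) the pool is (4, 3, 4)
  run proc-G (needs (2, 3, 3), free (4, 3, 4)); after release of (0, 2, 0) the pool is (4, 5, 4)
  run proc-H (needs (0, 1, 2), free (4, 5, 4)); after release of (3, 3, 0) the pool is (7, 8, 4)
None of the blocked processes ever fits:
  proc-A still needs (1, 4, 6) but only (7, 8, 4) is free — short on r1
  proc-D still needs (3, 7, 5) but only (7, 8, 4) is free — short on r1
  proc-F still needs (4, 6, 6) but only (7, 8, 4) is free — short on r1


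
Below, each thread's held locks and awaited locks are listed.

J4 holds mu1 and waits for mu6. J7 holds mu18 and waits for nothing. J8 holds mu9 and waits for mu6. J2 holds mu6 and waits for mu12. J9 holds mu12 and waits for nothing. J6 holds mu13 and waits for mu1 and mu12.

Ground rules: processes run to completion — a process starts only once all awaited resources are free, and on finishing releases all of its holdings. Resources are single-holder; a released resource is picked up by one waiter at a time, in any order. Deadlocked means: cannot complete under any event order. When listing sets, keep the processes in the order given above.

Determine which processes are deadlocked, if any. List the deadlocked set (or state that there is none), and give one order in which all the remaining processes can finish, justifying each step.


No process is deadlocked.
Key observation: the wait relation is loop-free; peeling off processes with no waits unwinds the whole state.
One completion order for the rest: J7, J9, J2, J4, J8, J6.
Check, step by step:
  J7 waits on nothing -> runs at once and releases mu18
  J9 waits on nothing -> runs at once and releases mu12
  run J2 (all its waits — mu12 — are resolved); releases mu6
  run J4 (all its waits — mu6 — are resolved); releases mu1
  run J8 (all its waits — mu6 — are resolved); releases mu9
  run J6 (all its waits — mu1 and mu12 — are resolved); releases mu13


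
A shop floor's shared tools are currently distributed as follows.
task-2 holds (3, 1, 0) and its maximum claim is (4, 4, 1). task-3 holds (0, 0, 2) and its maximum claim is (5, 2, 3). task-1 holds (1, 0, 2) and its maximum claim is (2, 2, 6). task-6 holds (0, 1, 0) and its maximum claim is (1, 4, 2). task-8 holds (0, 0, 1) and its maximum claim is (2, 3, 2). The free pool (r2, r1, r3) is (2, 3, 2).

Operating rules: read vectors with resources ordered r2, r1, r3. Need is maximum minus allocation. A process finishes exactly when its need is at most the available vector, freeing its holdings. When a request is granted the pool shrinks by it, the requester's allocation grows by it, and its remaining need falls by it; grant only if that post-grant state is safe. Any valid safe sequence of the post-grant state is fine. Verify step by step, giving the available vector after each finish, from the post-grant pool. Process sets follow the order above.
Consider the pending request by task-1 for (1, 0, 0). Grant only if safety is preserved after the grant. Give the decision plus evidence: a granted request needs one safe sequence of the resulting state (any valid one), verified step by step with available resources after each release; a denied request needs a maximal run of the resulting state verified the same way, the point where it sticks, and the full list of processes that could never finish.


DENY. Granting would leave the state unsafe.
Key observation: after task-2, task-8, task-6 the pool peaks at (4, 5, 3), and each blocked process is short somewhere: task-3 on r2; task-1 on r3.
After a pretend grant, a maximal execution: task-2, task-8, task-6 — then nothing else fits. Verifying each step:
  pool = (1, 3, 2)
  task-2: need (1, 3, 1) fits (1, 3, 2); releases (3, 1, 0), pool now (4, 4, 2)
  task-8: need (2, 3, 1) fits (4, 4, 2); releases (0, 0, 1), pool now (4, 4, 3)
  task-6: need (1, 3, 2) fits (4, 4, 3); releases (0, 1, 0), pool now (4, 5, 3)
  task-3 still needs (5, 2, 1) but only (4, 5, 3) is free — short on r2
  task-1 still needs (0, 2, 4) but only (4, 5, 3) is free — short on r3
Had the request been granted, task-3 and task-1 could never finish.


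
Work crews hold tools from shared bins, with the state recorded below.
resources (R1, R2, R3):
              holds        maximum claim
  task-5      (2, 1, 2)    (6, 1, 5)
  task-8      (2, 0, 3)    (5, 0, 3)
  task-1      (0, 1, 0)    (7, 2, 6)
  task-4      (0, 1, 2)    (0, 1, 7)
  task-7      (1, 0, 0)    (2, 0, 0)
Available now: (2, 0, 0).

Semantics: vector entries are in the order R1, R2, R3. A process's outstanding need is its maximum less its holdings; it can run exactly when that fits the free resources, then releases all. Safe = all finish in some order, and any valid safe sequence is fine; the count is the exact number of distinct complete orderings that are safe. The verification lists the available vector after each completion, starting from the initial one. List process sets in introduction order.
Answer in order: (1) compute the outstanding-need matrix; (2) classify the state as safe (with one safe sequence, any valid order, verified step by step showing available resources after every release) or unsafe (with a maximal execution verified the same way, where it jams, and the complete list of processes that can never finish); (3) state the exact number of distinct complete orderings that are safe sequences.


(1) Remaining need (order R1, R2, R3):
  task-5: (4, 0, 3)
  task-8: (3, 0, 0)
  task-1: (7, 1, 6)
  task-4: (0, 0, 5)
  task-7: (1, 0, 0)
(2) SAFE. One safe sequence: task-7, task-8, task-5, task-4, task-1.
Key observation: task-8 marks the first exact bind of the order: its need (3, 0, 0) fits the free (3, 0, 0) with zero slack on a requested resource.
Check, step by step:
  pool = (2, 0, 0)
  task-7 needs (1, 0, 0) <= (2, 0, 0) -> finishes; pool += (1, 0, 0) = (3, 0, 0)
  task-8 needs (3, 0, 0) <= (3, 0, 0) -> finishes; pool += (2, 0, 3) = (5, 0, 3)
  task-5 needs (4, 0, 3) <= (5, 0, 3) -> finishes; pool += (2, 1, 2) = (7, 1, 5)
  task-4 needs (0, 0, 5) <= (7, 1, 5) -> finishes; pool += (0, 1, 2) = (7, 2, 7)
  task-1 needs (7, 1, 6) <= (7, 2, 7) -> finishes; pool += (0, 1, 0) = (7, 3, 7)
(3) The exact count: 1 of the possible complete orderings is a safe sequence.


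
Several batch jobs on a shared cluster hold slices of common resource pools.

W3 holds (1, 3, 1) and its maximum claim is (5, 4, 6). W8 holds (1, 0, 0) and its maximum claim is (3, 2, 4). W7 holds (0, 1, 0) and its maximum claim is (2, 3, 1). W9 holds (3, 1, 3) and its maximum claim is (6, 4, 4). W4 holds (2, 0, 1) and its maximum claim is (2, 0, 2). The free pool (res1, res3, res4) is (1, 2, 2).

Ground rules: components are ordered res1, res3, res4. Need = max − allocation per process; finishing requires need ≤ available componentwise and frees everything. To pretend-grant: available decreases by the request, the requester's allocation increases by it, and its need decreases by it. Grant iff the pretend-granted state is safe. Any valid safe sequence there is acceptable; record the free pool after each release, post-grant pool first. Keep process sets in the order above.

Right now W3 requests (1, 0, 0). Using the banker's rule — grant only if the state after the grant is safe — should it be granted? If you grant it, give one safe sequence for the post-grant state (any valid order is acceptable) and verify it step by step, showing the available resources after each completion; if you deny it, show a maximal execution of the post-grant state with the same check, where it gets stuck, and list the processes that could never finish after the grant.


DENY. Granting would leave the state unsafe.
Key observation: after W4, W7 the pool peaks at (2, 3, 3), and each blocked process is short somewhere: W3 on res1, res4; W8 on res4; W9 on res1.
After a pretend grant, a maximal execution: W4, W7 — then nothing else fits. Verifying each step:
  pool = (0, 2, 2)
  W4 needs (0, 0, 1) <= (0, 2, 2) -> finishes; pool += (2, 0, 1) = (2, 2, 3)
  W7 needs (2, 2, 1) <= (2, 2, 3) -> finishes; pool += (0, 1, 0) = (2, 3, 3)
  blocked: W3 wants (3, 1, 5), pool (2, 3, 3) — not enough res1 and res4
  blocked: W8 wants (2, 2, 4), pool (2, 3, 3) — not enough res4
  blocked: W9 wants (3, 3, 1), pool (2, 3, 3) — not enough res1
Processes that could never finish after the grant: W3, W8 and W9.
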